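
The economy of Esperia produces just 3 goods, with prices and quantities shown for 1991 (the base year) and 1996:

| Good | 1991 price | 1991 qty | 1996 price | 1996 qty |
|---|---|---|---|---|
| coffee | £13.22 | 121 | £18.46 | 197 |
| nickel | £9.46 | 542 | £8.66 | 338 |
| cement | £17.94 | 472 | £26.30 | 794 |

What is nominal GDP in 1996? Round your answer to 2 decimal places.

£27445.90

Nominal GDP 1996 = Σ (p_1996 × q_1996) = 18.46·197 + 8.66·338 + 26.30·794 = 27445.90.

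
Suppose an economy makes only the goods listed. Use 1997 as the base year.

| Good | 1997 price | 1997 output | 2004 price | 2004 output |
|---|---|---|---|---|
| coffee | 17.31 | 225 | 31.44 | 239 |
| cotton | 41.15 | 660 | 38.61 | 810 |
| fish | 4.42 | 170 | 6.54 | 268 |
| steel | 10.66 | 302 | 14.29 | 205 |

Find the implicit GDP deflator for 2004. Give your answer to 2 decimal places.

Nominal GDP 2004 = 31.44·239 + 38.61·810 + 6.54·268 + 14.29·205 = 43470.43.
Real GDP 2004 (at 1997 prices) = 17.31·239 + 41.15·810 + 4.42·268 + 10.66·205 = 40838.45.
Deflator = Nominal/Real × 100 = 43470.43/40838.45 × 100 = 106.445.

106.44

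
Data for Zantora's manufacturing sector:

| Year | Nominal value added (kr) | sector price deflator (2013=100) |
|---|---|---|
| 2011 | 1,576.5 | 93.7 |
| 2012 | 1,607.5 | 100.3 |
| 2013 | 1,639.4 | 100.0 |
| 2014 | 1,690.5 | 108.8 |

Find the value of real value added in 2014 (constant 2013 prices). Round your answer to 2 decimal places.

kr 1,553.77

Real value added 2014 = 1690.5 / 1.088 = 1553.77.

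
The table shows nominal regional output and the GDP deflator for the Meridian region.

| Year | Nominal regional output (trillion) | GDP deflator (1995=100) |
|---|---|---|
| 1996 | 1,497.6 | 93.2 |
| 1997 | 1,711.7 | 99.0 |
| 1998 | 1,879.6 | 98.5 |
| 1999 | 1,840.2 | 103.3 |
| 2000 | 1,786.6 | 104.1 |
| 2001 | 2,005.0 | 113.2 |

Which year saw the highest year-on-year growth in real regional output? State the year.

1997: real = 1711.7/0.990 = 1728.99; growth vs 1996 (1606.87) = 7.60%.
1998: real = 1879.6/0.985 = 1908.22; growth vs 1997 (1728.99) = 10.37%.
1999: real = 1840.2/1.033 = 1781.41; growth vs 1998 (1908.22) = -6.65%.
2000: real = 1786.6/1.041 = 1716.23; growth vs 1999 (1781.41) = -3.66%.
2001: real = 2005.0/1.132 = 1771.20; growth vs 2000 (1716.23) = 3.20%.

1998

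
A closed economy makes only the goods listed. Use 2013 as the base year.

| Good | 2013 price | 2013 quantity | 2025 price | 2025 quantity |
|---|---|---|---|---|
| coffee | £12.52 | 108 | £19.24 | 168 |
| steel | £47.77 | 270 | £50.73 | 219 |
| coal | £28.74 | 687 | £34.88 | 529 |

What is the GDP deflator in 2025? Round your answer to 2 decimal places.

Nominal GDP 2025 = 19.24·168 + 50.73·219 + 34.88·529 = 32793.71.
Real GDP 2025 (at 2013 prices) = 12.52·168 + 47.77·219 + 28.74·529 = 27768.45.
Deflator = Nominal/Real × 100 = 32793.71/27768.45 × 100 = 118.097.

118.10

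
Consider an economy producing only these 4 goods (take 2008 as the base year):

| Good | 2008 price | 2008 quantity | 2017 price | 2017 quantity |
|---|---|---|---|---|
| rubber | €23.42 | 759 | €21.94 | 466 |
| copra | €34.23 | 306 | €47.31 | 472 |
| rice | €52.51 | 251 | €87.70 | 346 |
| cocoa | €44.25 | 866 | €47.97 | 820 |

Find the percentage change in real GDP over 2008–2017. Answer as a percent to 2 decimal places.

2.22%

Real GDP 2008 = Nominal GDP 2008 = 23.42·759 + 34.23·306 + 52.51·251 + 44.25·866 = 79750.67.
Real GDP 2017 (at 2008 prices) = 23.42·466 + 34.23·472 + 52.51·346 + 44.25·820 = 81523.74.
Real growth = 81523.74/79750.67 − 1 = 0.0222.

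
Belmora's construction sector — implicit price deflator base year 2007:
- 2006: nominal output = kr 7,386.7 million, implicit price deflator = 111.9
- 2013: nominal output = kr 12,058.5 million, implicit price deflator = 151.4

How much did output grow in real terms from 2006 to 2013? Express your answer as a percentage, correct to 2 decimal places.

Real output 2006 = 7386.7 / 1.119 = 6601.16.
Real output 2013 = 12058.5 / 1.514 = 7964.66.
Real growth = 7964.66 / 6601.16 − 1 = 0.2066.

20.66%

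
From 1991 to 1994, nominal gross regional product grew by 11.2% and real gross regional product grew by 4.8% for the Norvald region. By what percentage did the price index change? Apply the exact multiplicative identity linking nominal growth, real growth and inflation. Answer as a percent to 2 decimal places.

6.11%

(1 + g_nom) = (1 + g_real)(1 + π), so π = 1.1120 / 1.0480 − 1 = 0.06107.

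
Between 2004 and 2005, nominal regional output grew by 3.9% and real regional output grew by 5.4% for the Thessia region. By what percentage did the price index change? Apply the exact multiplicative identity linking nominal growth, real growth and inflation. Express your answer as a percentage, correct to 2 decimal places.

(1 + g_nom) = (1 + g_real)(1 + π), so π = 1.0390 / 1.0540 − 1 = -0.01423.

-1.42%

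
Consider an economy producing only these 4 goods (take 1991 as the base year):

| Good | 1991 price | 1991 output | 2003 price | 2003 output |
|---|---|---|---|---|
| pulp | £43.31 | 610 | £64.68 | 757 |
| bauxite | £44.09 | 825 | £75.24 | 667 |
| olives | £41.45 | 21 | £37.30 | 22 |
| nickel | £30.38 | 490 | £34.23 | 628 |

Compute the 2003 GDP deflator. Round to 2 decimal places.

Nominal GDP 2003 = 64.68·757 + 75.24·667 + 37.30·22 + 34.23·628 = 121464.88.
Real GDP 2003 (at 1991 prices) = 43.31·757 + 44.09·667 + 41.45·22 + 30.38·628 = 82184.24.
Deflator = Nominal/Real × 100 = 121464.88/82184.24 × 100 = 147.796.

147.80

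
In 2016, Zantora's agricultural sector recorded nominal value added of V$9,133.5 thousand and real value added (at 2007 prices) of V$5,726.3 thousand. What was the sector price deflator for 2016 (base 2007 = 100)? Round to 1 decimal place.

sector price deflator = (Nominal / Real) × 100 = 9133.5 / 5726.3 × 100 = 159.50.

159.5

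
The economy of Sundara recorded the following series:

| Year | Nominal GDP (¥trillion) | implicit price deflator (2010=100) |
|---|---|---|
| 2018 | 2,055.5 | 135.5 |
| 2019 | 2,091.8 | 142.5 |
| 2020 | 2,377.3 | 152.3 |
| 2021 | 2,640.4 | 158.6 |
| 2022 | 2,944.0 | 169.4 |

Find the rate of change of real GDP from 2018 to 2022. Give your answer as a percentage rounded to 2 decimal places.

14.56%

Real GDP 2018 = 2055.5/1.355 = 1516.97.
Real GDP 2022 = 2944.0/1.694 = 1737.90.
Change = 1737.90/1516.97 − 1 = 0.1456.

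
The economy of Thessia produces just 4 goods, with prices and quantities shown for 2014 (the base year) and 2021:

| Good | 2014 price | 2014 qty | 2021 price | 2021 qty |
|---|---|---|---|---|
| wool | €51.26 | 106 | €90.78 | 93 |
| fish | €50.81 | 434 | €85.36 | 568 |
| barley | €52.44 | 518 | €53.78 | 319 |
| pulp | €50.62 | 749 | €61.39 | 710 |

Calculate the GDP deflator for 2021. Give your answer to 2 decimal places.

Nominal GDP 2021 = 90.78·93 + 85.36·568 + 53.78·319 + 61.39·710 = 117669.74.
Real GDP 2021 (at 2014 prices) = 51.26·93 + 50.81·568 + 52.44·319 + 50.62·710 = 86295.82.
Deflator = Nominal/Real × 100 = 117669.74/86295.82 × 100 = 136.356.

136.36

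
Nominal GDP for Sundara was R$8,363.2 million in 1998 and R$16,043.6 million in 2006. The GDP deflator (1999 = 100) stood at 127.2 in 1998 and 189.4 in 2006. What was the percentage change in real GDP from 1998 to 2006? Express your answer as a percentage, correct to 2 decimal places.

Deflate each year: 1998 → 8363.2/1.272 = 6574.84; 2006 → 16043.6/1.894 = 8470.75.
So real GDP changed by 8470.75/6574.84 − 1 = 0.2884, i.e. 28.84%.

28.84%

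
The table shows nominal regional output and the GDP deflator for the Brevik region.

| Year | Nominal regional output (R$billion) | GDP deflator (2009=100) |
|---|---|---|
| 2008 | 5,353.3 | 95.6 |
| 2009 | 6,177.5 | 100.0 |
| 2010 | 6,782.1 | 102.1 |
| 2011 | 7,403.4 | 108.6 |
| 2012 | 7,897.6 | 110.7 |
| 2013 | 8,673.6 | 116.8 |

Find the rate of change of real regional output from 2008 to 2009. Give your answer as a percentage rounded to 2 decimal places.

10.32%

Real regional output 2008 = 5353.3/0.956 = 5599.69.
Real regional output 2009 = 6177.5/1.000 = 6177.50.
Change = 6177.50/5599.69 − 1 = 0.1032.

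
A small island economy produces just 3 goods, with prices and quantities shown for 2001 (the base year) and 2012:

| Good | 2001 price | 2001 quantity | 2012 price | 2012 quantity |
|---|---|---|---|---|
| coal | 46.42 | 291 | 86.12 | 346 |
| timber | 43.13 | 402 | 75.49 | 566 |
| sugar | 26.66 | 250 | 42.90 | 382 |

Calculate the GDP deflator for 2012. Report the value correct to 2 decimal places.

Nominal GDP 2012 = 86.12·346 + 75.49·566 + 42.90·382 = 88912.66.
Real GDP 2012 (at 2001 prices) = 46.42·346 + 43.13·566 + 26.66·382 = 50657.02.
Deflator = Nominal/Real × 100 = 88912.66/50657.02 × 100 = 175.519.

175.52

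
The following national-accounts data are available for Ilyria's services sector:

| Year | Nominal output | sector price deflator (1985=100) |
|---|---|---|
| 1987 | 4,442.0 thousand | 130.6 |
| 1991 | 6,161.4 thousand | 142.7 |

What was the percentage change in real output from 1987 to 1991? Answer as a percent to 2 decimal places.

Real output 1987 = 4442.0 / 1.306 = 3401.23.
Real output 1991 = 6161.4 / 1.427 = 4317.73.
Real growth = 4317.73 / 3401.23 − 1 = 0.2695.

26.95%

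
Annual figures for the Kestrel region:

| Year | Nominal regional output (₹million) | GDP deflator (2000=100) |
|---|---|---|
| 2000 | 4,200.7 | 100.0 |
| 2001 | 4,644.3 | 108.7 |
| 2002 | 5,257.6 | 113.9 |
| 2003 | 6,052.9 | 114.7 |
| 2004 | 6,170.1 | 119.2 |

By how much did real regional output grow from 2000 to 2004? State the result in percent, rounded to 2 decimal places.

23.22%

Real regional output 2000 = 4200.7/1.000 = 4200.70.
Real regional output 2004 = 6170.1/1.192 = 5176.26.
Change = 5176.26/4200.70 − 1 = 0.2322.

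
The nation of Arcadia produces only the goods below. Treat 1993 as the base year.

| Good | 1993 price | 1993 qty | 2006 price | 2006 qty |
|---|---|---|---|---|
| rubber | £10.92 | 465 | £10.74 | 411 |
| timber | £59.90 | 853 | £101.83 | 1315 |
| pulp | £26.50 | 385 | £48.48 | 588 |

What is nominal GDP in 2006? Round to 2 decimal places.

£166826.83

Nominal GDP 2006 = Σ (p_2006 × q_2006) = 10.74·411 + 101.83·1315 + 48.48·588 = 166826.83.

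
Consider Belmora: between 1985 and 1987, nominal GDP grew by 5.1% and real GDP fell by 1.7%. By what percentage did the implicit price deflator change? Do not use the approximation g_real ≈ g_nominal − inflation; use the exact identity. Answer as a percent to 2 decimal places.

(1 + g_nom) = (1 + g_real)(1 + π), so π = 1.0510 / 0.9830 − 1 = 0.06918.

6.92%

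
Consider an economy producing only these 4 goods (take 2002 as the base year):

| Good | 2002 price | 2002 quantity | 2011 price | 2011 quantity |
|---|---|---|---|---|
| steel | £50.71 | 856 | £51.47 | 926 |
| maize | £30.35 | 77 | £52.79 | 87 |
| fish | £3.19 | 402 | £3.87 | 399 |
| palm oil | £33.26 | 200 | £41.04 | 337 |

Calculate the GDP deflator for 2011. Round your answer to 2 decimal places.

108.94

Nominal GDP 2011 = 51.47·926 + 52.79·87 + 3.87·399 + 41.04·337 = 67628.56.
Real GDP 2011 (at 2002 prices) = 50.71·926 + 30.35·87 + 3.19·399 + 33.26·337 = 62079.34.
Deflator = Nominal/Real × 100 = 67628.56/62079.34 × 100 = 108.939.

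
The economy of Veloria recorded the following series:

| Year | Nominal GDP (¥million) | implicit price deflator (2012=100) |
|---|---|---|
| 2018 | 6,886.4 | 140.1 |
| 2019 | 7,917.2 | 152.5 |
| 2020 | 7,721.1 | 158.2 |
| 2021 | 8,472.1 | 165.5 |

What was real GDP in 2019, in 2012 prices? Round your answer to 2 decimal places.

Real GDP 2019 = 7917.2 / 1.525 = 5191.61.

¥5,191.61 million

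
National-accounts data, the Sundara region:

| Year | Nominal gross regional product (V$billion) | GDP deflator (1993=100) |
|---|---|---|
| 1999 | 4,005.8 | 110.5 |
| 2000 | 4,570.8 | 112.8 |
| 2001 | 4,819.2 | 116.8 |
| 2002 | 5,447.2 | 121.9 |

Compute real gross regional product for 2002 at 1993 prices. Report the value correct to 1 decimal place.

Real gross regional product 2002 = 5447.2 / 1.219 = 4468.58.

V$4,468.6 billion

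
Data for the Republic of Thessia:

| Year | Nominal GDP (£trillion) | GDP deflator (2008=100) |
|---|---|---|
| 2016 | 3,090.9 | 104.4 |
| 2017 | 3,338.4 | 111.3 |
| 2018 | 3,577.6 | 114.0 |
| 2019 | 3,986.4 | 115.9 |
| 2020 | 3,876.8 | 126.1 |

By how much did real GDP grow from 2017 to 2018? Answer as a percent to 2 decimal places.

Real GDP 2017 = 3338.4/1.113 = 2999.46.
Real GDP 2018 = 3577.6/1.140 = 3138.25.
Change = 3138.25/2999.46 − 1 = 0.0463.

4.63%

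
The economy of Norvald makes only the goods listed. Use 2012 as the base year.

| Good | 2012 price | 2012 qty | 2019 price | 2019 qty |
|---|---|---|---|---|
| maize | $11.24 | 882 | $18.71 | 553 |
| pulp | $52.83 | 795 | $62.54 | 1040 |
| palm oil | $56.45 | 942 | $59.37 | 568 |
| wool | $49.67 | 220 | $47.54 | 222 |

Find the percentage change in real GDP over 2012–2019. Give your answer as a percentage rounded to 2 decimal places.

Real GDP 2012 = Nominal GDP 2012 = 11.24·882 + 52.83·795 + 56.45·942 + 49.67·220 = 116016.83.
Real GDP 2019 (at 2012 prices) = 11.24·553 + 52.83·1040 + 56.45·568 + 49.67·222 = 104249.26.
Real growth = 104249.26/116016.83 − 1 = -0.1014.

-10.14%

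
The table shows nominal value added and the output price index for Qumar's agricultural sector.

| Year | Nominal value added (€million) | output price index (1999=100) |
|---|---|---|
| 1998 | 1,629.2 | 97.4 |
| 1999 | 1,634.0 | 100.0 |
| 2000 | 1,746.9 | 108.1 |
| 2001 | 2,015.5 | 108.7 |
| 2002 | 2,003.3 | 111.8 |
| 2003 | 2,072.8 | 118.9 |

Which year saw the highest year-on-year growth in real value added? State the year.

1999: real = 1634.0/1.000 = 1634.00; growth vs 1998 (1672.69) = -2.31%.
2000: real = 1746.9/1.081 = 1616.00; growth vs 1999 (1634.00) = -1.10%.
2001: real = 2015.5/1.087 = 1854.19; growth vs 2000 (1616.00) = 14.74%.
2002: real = 2003.3/1.118 = 1791.86; growth vs 2001 (1854.19) = -3.36%.
2003: real = 2072.8/1.189 = 1743.31; growth vs 2002 (1791.86) = -2.71%.

2001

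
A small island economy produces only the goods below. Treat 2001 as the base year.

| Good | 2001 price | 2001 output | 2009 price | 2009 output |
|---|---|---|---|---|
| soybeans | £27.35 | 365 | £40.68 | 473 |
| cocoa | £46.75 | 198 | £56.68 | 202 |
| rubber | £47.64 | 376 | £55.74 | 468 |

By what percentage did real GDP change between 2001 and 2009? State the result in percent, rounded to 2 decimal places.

20.25%

Real GDP 2001 = Nominal GDP 2001 = 27.35·365 + 46.75·198 + 47.64·376 = 37151.89.
Real GDP 2009 (at 2001 prices) = 27.35·473 + 46.75·202 + 47.64·468 = 44675.57.
Real growth = 44675.57/37151.89 − 1 = 0.2025.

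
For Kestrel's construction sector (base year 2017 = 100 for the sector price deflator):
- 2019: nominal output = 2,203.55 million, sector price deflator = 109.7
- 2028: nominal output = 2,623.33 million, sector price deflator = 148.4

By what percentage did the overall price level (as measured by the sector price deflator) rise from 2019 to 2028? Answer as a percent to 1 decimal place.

35.3%

Price-level change = 148.4 / 109.7 − 1 = 0.3528.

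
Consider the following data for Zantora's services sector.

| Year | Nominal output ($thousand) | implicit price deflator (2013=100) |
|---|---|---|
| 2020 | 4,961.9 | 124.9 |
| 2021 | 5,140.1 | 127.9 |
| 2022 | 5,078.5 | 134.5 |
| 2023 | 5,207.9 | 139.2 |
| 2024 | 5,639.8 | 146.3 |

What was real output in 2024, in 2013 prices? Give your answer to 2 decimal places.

$3,854.96 thousand

Real output 2024 = 5639.8 / 1.463 = 3854.96.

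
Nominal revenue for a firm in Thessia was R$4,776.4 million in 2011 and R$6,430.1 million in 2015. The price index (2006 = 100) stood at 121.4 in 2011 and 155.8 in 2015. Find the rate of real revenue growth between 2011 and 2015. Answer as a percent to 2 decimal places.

Real revenue 2011 = 4776.4 / 1.214 = 3934.43.
Real revenue 2015 = 6430.1 / 1.558 = 4127.15.
Real growth = 4127.15 / 3934.43 − 1 = 0.0490.

4.90%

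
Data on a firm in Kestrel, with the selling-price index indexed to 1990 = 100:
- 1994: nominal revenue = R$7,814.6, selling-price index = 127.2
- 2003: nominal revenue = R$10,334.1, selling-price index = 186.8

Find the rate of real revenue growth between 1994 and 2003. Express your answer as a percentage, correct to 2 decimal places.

Deflate each year: 1994 → 7814.6/1.272 = 6143.55; 2003 → 10334.1/1.868 = 5532.17.
So real revenue changed by 5532.17/6143.55 − 1 = -0.0995, i.e. -9.95%.

-9.95%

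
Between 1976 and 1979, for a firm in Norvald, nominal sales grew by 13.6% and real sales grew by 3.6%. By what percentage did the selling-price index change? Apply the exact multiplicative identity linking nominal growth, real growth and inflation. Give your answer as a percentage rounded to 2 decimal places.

(1 + g_nom) = (1 + g_real)(1 + π), so π = 1.1360 / 1.0360 − 1 = 0.09653.

9.65%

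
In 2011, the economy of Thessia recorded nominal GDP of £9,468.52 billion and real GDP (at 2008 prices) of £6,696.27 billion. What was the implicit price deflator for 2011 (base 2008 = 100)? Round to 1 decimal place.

141.4

implicit price deflator = (Nominal / Real) × 100 = 9468.52 / 6696.27 × 100 = 141.40.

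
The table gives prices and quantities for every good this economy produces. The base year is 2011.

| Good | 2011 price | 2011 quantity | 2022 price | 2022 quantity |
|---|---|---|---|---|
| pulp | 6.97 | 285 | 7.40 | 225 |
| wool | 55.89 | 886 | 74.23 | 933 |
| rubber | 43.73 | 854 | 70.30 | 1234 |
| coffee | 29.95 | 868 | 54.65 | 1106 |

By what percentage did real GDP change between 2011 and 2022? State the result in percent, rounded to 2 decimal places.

Real GDP 2011 = Nominal GDP 2011 = 6.97·285 + 55.89·886 + 43.73·854 + 29.95·868 = 114847.01.
Real GDP 2022 (at 2011 prices) = 6.97·225 + 55.89·933 + 43.73·1234 + 29.95·1106 = 140801.14.
Real growth = 140801.14/114847.01 − 1 = 0.2260.

22.60%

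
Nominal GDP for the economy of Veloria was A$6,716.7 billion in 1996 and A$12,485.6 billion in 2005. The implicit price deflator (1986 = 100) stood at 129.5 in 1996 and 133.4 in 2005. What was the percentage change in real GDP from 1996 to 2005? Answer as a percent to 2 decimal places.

80.45%

Deflate each year: 1996 → 6716.7/1.295 = 5186.64; 2005 → 12485.6/1.334 = 9359.52.
So real GDP changed by 9359.52/5186.64 − 1 = 0.8045, i.e. 80.45%.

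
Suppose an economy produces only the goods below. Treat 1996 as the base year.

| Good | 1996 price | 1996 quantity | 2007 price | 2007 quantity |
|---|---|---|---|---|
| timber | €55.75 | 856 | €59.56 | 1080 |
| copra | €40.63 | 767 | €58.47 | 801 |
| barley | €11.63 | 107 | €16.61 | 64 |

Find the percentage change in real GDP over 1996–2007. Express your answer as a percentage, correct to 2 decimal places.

Real GDP 1996 = Nominal GDP 1996 = 55.75·856 + 40.63·767 + 11.63·107 = 80129.62.
Real GDP 2007 (at 1996 prices) = 55.75·1080 + 40.63·801 + 11.63·64 = 93498.95.
Real growth = 93498.95/80129.62 − 1 = 0.1668.

16.68%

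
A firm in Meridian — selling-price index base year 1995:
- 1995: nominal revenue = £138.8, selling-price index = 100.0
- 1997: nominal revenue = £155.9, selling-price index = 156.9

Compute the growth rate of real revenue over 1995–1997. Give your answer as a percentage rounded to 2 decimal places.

Deflate each year: 1995 → 138.8/1.000 = 138.80; 1997 → 155.9/1.569 = 99.36.
So real revenue changed by 99.36/138.80 − 1 = -0.2841, i.e. -28.41%.

-28.41%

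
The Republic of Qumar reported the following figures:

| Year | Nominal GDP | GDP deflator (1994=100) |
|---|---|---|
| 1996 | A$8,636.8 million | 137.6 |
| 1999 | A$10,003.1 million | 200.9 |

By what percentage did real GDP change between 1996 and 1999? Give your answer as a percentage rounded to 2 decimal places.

-20.67%

Deflate each year: 1996 → 8636.8/1.376 = 6276.74; 1999 → 10003.1/2.009 = 4979.14.
So real GDP changed by 4979.14/6276.74 − 1 = -0.2067, i.e. -20.67%.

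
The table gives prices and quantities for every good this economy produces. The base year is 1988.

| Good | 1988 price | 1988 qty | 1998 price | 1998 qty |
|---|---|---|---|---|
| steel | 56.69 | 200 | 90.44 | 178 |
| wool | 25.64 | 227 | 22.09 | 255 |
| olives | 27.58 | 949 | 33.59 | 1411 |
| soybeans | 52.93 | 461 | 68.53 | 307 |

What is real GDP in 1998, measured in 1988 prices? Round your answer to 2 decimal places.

Real GDP 1998 = Σ (p_1988 × q_1998) = 56.69·178 + 25.64·255 + 27.58·1411 + 52.93·307 = 71793.91.

71793.91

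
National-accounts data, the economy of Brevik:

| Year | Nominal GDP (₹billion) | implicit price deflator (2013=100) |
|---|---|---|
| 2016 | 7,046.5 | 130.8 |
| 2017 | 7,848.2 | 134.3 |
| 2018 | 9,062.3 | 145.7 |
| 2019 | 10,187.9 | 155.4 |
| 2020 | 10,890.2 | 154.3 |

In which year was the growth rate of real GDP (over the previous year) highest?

2017

2017: real = 7848.2/1.343 = 5843.78; growth vs 2016 (5387.23) = 8.47%.
2018: real = 9062.3/1.457 = 6219.84; growth vs 2017 (5843.78) = 6.44%.
2019: real = 10187.9/1.554 = 6555.92; growth vs 2018 (6219.84) = 5.40%.
2020: real = 10890.2/1.543 = 7057.81; growth vs 2019 (6555.92) = 7.66%.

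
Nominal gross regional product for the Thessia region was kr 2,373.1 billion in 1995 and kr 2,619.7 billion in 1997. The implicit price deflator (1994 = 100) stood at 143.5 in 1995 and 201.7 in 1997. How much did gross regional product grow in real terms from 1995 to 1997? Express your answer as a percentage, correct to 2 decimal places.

-21.46%

Deflate each year: 1995 → 2373.1/1.435 = 1653.73; 1997 → 2619.7/2.017 = 1298.81.
So real gross regional product changed by 1298.81/1653.73 − 1 = -0.2146, i.e. -21.46%.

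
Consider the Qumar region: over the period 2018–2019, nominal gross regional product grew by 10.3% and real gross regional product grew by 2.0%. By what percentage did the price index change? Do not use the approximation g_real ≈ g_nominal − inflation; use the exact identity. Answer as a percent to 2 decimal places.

(1 + g_nom) = (1 + g_real)(1 + π), so π = 1.1030 / 1.0200 − 1 = 0.08137.

8.14%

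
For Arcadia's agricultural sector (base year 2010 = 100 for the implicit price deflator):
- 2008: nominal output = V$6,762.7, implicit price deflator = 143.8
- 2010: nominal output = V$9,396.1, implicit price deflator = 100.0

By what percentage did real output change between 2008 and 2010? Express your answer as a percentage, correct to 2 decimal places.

99.80%

Deflate each year: 2008 → 6762.7/1.438 = 4702.85; 2010 → 9396.1/1.000 = 9396.10.
So real output changed by 9396.10/4702.85 − 1 = 0.9980, i.e. 99.80%.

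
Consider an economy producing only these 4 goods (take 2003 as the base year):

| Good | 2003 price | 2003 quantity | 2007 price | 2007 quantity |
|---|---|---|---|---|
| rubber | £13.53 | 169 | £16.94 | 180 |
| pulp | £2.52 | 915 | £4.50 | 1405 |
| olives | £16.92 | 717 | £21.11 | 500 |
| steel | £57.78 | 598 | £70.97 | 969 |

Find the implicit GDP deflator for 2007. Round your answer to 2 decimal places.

Nominal GDP 2007 = 16.94·180 + 4.50·1405 + 21.11·500 + 70.97·969 = 88696.63.
Real GDP 2007 (at 2003 prices) = 13.53·180 + 2.52·1405 + 16.92·500 + 57.78·969 = 70424.82.
Deflator = Nominal/Real × 100 = 88696.63/70424.82 × 100 = 125.945.

125.95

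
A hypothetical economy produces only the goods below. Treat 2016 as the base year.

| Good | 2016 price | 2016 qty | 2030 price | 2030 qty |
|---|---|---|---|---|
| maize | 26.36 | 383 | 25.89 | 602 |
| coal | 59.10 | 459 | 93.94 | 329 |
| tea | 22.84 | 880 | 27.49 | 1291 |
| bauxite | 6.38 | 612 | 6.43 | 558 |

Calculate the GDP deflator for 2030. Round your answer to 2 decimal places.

125.18

Nominal GDP 2030 = 25.89·602 + 93.94·329 + 27.49·1291 + 6.43·558 = 85569.57.
Real GDP 2030 (at 2016 prices) = 26.36·602 + 59.10·329 + 22.84·1291 + 6.38·558 = 68359.10.
Deflator = Nominal/Real × 100 = 85569.57/68359.10 × 100 = 125.177.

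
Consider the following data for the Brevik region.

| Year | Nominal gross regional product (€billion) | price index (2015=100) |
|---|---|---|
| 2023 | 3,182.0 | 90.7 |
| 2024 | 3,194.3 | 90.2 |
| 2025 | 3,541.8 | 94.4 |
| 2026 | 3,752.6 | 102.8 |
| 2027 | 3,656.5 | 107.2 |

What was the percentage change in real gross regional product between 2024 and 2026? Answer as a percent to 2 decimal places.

Real gross regional product 2024 = 3194.3/0.902 = 3541.35.
Real gross regional product 2026 = 3752.6/1.028 = 3650.39.
Change = 3650.39/3541.35 − 1 = 0.0308.

3.08%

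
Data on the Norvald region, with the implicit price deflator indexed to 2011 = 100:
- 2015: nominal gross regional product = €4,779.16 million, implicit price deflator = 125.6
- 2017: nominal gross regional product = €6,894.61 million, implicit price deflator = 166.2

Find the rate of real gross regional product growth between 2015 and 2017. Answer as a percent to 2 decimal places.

Real gross regional product 2015 = 4779.16 / 1.256 = 3805.06.
Real gross regional product 2017 = 6894.61 / 1.662 = 4148.38.
Real growth = 4148.38 / 3805.06 − 1 = 0.0902.

9.02%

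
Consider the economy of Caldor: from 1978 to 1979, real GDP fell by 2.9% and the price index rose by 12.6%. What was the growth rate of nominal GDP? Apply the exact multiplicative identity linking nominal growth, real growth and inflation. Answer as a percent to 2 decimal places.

(1 + g_nom) = (1 + g_real)(1 + π) = 0.9710 × 1.1260 = 1.09335.

9.33%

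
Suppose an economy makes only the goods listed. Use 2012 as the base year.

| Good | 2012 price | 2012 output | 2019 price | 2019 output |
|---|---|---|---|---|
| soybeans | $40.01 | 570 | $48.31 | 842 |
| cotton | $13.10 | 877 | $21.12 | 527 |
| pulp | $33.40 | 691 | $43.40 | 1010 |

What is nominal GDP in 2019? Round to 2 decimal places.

Nominal GDP 2019 = Σ (p_2019 × q_2019) = 48.31·842 + 21.12·527 + 43.40·1010 = 95641.26.

$95641.26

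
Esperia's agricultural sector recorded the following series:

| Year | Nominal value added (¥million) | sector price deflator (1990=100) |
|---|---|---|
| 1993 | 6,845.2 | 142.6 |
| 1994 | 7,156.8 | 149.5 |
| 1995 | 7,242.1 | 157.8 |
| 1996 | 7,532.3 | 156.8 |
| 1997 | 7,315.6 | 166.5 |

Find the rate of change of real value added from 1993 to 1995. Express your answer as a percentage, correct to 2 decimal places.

-4.39%

Real value added 1993 = 6845.2/1.426 = 4800.28.
Real value added 1995 = 7242.1/1.578 = 4589.42.
Change = 4589.42/4800.28 − 1 = -0.0439.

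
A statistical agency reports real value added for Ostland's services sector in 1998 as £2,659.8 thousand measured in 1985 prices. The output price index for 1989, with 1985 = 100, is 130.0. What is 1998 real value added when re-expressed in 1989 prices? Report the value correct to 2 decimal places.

Real value added in 1989 prices = Real value added in 1985 prices × (P_1989/P_1985) = 2659.8 × 1.300 = 3457.74.

£3,457.74 thousand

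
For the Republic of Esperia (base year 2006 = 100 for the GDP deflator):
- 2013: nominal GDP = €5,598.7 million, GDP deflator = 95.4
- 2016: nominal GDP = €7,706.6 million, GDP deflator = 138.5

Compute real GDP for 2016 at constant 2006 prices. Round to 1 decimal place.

€5,564.3 million

Real GDP = Nominal / (GDP deflator/100) = 7706.6 / 1.385 = 5564.33.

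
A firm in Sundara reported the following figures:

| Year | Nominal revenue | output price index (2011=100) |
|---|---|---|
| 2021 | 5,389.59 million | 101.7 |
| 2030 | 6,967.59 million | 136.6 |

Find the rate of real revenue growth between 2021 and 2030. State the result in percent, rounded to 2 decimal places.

-3.75%

Real revenue 2021 = 5389.59 / 1.017 = 5299.50.
Real revenue 2030 = 6967.59 / 1.366 = 5100.72.
Real growth = 5100.72 / 5299.50 − 1 = -0.0375.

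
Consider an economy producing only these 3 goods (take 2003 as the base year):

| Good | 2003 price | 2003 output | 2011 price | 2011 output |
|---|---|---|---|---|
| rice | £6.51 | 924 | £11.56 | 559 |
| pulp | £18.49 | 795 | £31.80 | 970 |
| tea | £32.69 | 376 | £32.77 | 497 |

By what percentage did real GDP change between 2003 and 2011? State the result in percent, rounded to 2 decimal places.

Real GDP 2003 = Nominal GDP 2003 = 6.51·924 + 18.49·795 + 32.69·376 = 33006.23.
Real GDP 2011 (at 2003 prices) = 6.51·559 + 18.49·970 + 32.69·497 = 37821.32.
Real growth = 37821.32/33006.23 − 1 = 0.1459.

14.59%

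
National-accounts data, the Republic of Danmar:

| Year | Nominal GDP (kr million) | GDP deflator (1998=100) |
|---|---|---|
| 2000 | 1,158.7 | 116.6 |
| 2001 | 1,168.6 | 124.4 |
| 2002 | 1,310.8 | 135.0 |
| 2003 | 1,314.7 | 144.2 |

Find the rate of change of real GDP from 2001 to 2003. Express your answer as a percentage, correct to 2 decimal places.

Real GDP 2001 = 1168.6/1.244 = 939.39.
Real GDP 2003 = 1314.7/1.442 = 911.72.
Change = 911.72/939.39 − 1 = -0.0295.

-2.95%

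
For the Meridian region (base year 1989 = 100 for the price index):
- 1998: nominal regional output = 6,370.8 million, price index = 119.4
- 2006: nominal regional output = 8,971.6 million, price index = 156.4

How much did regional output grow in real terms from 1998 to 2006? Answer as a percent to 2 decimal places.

Real regional output 1998 = 6370.8 / 1.194 = 5335.68.
Real regional output 2006 = 8971.6 / 1.564 = 5736.32.
Real growth = 5736.32 / 5335.68 − 1 = 0.0751.

7.51%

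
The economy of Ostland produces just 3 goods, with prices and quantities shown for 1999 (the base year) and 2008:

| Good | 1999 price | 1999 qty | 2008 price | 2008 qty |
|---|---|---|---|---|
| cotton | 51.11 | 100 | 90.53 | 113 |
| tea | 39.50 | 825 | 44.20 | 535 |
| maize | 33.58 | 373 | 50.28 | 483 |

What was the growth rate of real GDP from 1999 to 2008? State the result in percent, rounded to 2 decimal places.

-14.13%

Real GDP 1999 = Nominal GDP 1999 = 51.11·100 + 39.50·825 + 33.58·373 = 50223.84.
Real GDP 2008 (at 1999 prices) = 51.11·113 + 39.50·535 + 33.58·483 = 43127.07.
Real growth = 43127.07/50223.84 − 1 = -0.1413.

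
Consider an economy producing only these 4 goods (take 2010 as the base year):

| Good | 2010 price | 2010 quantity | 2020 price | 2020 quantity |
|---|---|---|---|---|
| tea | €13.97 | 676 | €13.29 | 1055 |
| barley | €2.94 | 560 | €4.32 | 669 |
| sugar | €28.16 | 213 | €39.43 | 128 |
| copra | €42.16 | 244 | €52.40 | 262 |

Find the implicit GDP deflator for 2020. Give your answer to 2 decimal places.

Nominal GDP 2020 = 13.29·1055 + 4.32·669 + 39.43·128 + 52.40·262 = 35686.87.
Real GDP 2020 (at 2010 prices) = 13.97·1055 + 2.94·669 + 28.16·128 + 42.16·262 = 31355.61.
Deflator = Nominal/Real × 100 = 35686.87/31355.61 × 100 = 113.813.

113.81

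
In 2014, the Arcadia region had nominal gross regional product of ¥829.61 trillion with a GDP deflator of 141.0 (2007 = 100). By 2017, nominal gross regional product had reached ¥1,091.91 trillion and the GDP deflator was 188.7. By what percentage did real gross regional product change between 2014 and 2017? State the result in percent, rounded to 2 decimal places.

-1.65%

Real gross regional product 2014 = 829.61 / 1.410 = 588.38.
Real gross regional product 2017 = 1091.91 / 1.887 = 578.65.
Real growth = 578.65 / 588.38 − 1 = -0.0165.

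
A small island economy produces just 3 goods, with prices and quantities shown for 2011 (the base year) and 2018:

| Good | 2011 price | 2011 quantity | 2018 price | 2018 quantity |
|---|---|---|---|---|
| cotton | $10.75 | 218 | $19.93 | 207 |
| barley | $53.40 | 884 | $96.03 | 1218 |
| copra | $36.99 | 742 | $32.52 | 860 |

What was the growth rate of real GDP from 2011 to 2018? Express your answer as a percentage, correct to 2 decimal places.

Real GDP 2011 = Nominal GDP 2011 = 10.75·218 + 53.40·884 + 36.99·742 = 76995.68.
Real GDP 2018 (at 2011 prices) = 10.75·207 + 53.40·1218 + 36.99·860 = 99077.85.
Real growth = 99077.85/76995.68 − 1 = 0.2868.

28.68%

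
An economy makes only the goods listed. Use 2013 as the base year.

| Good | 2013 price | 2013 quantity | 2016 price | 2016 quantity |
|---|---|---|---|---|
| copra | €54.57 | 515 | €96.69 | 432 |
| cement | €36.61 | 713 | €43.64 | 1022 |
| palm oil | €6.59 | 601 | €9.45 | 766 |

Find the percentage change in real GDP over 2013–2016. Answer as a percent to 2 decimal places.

13.53%

Real GDP 2013 = Nominal GDP 2013 = 54.57·515 + 36.61·713 + 6.59·601 = 58167.07.
Real GDP 2016 (at 2013 prices) = 54.57·432 + 36.61·1022 + 6.59·766 = 66037.60.
Real growth = 66037.60/58167.07 − 1 = 0.1353.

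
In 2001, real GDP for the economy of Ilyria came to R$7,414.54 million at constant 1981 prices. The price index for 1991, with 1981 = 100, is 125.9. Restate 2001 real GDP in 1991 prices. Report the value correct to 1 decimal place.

Real GDP in 1991 prices = Real GDP in 1981 prices × (P_1991/P_1981) = 7414.54 × 1.259 = 9334.91.

R$9,334.9 million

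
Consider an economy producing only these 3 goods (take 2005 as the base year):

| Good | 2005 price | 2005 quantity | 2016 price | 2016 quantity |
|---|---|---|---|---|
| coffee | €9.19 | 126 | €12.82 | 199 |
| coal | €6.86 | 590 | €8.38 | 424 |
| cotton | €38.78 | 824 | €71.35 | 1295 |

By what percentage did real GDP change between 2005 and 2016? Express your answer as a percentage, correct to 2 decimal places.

Real GDP 2005 = Nominal GDP 2005 = 9.19·126 + 6.86·590 + 38.78·824 = 37160.06.
Real GDP 2016 (at 2005 prices) = 9.19·199 + 6.86·424 + 38.78·1295 = 54957.55.
Real growth = 54957.55/37160.06 − 1 = 0.4789.

47.89%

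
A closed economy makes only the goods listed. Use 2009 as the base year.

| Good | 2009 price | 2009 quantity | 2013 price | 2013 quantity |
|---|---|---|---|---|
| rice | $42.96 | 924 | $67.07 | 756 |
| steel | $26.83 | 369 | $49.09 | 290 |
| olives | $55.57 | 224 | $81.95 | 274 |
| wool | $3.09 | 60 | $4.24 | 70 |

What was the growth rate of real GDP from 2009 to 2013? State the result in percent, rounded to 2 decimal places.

-10.49%

Real GDP 2009 = Nominal GDP 2009 = 42.96·924 + 26.83·369 + 55.57·224 + 3.09·60 = 62228.39.
Real GDP 2013 (at 2009 prices) = 42.96·756 + 26.83·290 + 55.57·274 + 3.09·70 = 55700.94.
Real growth = 55700.94/62228.39 − 1 = -0.1049.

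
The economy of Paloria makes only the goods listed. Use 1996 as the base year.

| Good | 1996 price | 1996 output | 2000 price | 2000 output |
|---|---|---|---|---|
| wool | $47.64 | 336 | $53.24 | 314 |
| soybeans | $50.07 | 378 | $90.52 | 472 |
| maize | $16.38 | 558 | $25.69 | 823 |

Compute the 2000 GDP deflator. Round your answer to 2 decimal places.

154.76

Nominal GDP 2000 = 53.24·314 + 90.52·472 + 25.69·823 = 80585.67.
Real GDP 2000 (at 1996 prices) = 47.64·314 + 50.07·472 + 16.38·823 = 52072.74.
Deflator = Nominal/Real × 100 = 80585.67/52072.74 × 100 = 154.756.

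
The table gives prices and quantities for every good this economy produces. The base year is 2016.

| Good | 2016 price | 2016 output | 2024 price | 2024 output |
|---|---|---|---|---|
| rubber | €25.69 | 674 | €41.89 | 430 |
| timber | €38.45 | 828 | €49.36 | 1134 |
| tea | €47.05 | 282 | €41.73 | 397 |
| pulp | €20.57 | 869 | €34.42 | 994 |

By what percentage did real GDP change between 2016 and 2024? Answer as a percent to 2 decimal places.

16.79%

Real GDP 2016 = Nominal GDP 2016 = 25.69·674 + 38.45·828 + 47.05·282 + 20.57·869 = 80295.09.
Real GDP 2024 (at 2016 prices) = 25.69·430 + 38.45·1134 + 47.05·397 + 20.57·994 = 93774.43.
Real growth = 93774.43/80295.09 − 1 = 0.1679.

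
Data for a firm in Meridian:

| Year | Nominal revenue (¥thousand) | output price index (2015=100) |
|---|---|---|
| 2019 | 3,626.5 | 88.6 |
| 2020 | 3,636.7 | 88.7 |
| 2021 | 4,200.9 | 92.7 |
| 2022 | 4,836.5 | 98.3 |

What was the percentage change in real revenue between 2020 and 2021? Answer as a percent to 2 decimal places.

10.53%

Real revenue 2020 = 3636.7/0.887 = 4100.00.
Real revenue 2021 = 4200.9/0.927 = 4531.72.
Change = 4531.72/4100.00 − 1 = 0.1053.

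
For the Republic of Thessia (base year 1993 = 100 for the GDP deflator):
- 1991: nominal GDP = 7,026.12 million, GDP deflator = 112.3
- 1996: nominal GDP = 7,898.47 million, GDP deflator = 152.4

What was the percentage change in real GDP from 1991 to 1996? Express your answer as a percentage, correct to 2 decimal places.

-17.16%

Deflate each year: 1991 → 7026.12/1.123 = 6256.56; 1996 → 7898.47/1.524 = 5182.72.
So real GDP changed by 5182.72/6256.56 − 1 = -0.1716, i.e. -17.16%.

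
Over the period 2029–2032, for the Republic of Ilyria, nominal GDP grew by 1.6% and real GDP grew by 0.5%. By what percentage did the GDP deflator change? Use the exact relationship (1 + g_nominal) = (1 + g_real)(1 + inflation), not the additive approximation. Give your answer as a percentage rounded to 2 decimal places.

(1 + g_nom) = (1 + g_real)(1 + π), so π = 1.0160 / 1.0050 − 1 = 0.01095.

1.09%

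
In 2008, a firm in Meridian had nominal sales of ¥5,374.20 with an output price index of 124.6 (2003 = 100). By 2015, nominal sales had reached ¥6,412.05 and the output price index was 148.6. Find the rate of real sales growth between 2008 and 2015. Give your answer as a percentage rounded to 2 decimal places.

Deflate each year: 2008 → 5374.20/1.246 = 4313.16; 2015 → 6412.05/1.486 = 4314.97.
So real sales changed by 4314.97/4313.16 − 1 = 0.0004, i.e. 0.04%.

0.04%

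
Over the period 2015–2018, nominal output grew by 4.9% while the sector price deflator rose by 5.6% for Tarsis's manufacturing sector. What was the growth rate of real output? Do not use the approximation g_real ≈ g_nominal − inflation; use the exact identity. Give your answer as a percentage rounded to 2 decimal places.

(1 + g_nom) = (1 + g_real)(1 + π), so g_real = 1.0490 / 1.0560 − 1 = -0.00663.

-0.66%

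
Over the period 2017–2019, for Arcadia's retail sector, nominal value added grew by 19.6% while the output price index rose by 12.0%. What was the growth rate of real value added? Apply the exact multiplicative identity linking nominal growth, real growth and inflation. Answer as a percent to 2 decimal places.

6.79%

(1 + g_nom) = (1 + g_real)(1 + π), so g_real = 1.1960 / 1.1200 − 1 = 0.06786.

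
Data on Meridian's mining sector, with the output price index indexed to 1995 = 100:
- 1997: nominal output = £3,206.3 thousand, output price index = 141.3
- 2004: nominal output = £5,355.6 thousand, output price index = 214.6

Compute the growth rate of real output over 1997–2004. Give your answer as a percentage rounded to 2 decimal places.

Real output 1997 = 3206.3 / 1.413 = 2269.14.
Real output 2004 = 5355.6 / 2.146 = 2495.62.
Real growth = 2495.62 / 2269.14 − 1 = 0.0998.

9.98%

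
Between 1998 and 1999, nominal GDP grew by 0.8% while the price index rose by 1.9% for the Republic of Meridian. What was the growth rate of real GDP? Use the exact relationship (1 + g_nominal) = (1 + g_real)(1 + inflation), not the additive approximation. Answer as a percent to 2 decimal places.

-1.08%

(1 + g_nom) = (1 + g_real)(1 + π), so g_real = 1.0080 / 1.0190 − 1 = -0.01079.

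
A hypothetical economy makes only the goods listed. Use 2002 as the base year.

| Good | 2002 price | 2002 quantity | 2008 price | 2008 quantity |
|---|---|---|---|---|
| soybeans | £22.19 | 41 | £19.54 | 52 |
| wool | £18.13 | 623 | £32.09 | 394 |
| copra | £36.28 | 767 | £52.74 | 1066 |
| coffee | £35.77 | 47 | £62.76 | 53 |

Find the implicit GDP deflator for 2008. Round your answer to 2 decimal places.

149.81

Nominal GDP 2008 = 19.54·52 + 32.09·394 + 52.74·1066 + 62.76·53 = 73206.66.
Real GDP 2008 (at 2002 prices) = 22.19·52 + 18.13·394 + 36.28·1066 + 35.77·53 = 48867.39.
Deflator = Nominal/Real × 100 = 73206.66/48867.39 × 100 = 149.807.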